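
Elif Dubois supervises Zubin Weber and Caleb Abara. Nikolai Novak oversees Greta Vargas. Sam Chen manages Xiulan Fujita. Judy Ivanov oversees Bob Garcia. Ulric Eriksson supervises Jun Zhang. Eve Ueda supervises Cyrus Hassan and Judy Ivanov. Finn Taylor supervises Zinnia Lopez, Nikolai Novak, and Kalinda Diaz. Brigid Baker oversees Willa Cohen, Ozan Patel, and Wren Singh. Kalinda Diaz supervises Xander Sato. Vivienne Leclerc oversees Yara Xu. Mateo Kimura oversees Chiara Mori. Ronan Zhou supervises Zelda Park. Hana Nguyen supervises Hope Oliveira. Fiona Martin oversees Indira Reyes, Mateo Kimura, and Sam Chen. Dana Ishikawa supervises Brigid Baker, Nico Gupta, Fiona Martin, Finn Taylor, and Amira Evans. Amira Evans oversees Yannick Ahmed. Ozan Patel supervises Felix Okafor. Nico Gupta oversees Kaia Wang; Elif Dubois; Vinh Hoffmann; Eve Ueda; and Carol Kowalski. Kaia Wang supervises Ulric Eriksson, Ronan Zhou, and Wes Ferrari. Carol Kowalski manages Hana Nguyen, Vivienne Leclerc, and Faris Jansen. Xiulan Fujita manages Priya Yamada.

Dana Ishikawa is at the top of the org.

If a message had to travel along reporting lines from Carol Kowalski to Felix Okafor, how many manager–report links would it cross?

5

Carol Kowalski is 2 levels below Dana Ishikawa, and Felix Okafor is 3 levels below Dana Ishikawa (their lowest common manager). The shortest path runs up from Carol Kowalski to Dana Ishikawa and back down to Felix Okafor: 2 + 3 = 5 links.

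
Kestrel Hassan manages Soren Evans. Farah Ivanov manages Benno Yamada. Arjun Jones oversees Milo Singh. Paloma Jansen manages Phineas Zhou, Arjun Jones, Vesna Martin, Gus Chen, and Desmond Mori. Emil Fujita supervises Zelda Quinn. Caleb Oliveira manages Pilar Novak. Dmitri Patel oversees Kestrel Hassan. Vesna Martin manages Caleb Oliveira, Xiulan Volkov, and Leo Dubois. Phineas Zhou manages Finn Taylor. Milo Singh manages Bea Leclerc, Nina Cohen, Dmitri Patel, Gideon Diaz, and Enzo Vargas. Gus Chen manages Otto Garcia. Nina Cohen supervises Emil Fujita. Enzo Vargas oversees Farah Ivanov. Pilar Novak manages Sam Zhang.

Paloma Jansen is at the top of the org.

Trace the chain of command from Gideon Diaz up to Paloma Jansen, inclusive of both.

Gideon Diaz -> Milo Singh -> Arjun Jones -> Paloma Jansen

Gideon Diaz reports to Milo Singh. Milo Singh reports to Arjun Jones. Arjun Jones reports to Paloma Jansen. Paloma Jansen is at the top.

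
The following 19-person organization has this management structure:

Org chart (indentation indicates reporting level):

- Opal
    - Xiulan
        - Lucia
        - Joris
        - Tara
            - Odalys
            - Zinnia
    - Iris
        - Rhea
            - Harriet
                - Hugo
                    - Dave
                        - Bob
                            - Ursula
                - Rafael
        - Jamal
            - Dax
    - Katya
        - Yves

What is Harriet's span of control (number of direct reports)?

Harriet directly manages Hugo, Rafael. That is 2 direct reports.

2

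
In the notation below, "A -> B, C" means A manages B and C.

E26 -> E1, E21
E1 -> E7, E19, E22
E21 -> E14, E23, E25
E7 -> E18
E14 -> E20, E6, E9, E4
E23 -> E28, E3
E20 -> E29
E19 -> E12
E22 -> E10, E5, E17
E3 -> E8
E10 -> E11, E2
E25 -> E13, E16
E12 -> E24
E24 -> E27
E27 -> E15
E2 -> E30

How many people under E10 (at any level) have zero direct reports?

The people in E10's organization with no one reporting to them are E30, E11. That is 2.

2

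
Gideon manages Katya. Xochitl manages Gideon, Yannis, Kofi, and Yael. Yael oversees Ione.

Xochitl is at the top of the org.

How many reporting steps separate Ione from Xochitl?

Chain from Ione up to Xochitl: Ione → Yael → Xochitl. That is 2 steps up, so Ione is 2 levels below Xochitl.

2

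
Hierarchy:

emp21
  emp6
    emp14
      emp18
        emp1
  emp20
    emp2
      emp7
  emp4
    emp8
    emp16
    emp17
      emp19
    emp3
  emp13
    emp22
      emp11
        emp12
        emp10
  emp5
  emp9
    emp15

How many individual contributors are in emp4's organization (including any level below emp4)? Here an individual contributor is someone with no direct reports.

4

The people in emp4's organization with no one reporting to them are emp3, emp19, emp16, emp8. That is 4.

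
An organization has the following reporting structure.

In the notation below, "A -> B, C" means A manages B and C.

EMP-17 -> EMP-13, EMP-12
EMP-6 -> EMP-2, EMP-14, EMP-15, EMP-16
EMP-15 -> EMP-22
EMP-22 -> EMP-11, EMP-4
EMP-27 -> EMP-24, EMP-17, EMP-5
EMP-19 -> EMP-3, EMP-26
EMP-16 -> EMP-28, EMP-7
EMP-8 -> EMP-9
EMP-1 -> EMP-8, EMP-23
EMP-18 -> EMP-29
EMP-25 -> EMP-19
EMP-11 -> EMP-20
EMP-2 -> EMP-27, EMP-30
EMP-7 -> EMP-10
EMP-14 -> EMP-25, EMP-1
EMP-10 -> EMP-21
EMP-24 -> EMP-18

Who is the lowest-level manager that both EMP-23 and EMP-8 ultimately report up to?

EMP-23's chain of managers is EMP-1, EMP-14, EMP-6. EMP-8's chain of managers is EMP-1, EMP-14, EMP-6. The first manager that appears in both chains is EMP-1.

EMP-1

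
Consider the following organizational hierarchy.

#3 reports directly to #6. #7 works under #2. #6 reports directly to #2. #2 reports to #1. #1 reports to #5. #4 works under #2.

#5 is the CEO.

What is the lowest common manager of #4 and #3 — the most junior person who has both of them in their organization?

#4's chain of managers is #2, #1, #5. #3's chain of managers is #6, #2, #1, #5. The first manager that appears in both chains is #2.

#2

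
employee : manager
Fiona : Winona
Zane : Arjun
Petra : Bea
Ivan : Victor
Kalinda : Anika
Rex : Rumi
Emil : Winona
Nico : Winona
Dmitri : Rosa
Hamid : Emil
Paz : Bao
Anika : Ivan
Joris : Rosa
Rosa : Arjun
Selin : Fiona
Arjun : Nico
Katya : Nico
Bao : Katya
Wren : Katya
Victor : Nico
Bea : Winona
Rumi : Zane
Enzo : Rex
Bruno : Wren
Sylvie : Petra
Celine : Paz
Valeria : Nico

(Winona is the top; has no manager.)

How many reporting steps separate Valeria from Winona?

Chain from Valeria up to Winona: Valeria → Nico → Winona. That is 2 steps up, so Valeria is 2 levels below Winona.

2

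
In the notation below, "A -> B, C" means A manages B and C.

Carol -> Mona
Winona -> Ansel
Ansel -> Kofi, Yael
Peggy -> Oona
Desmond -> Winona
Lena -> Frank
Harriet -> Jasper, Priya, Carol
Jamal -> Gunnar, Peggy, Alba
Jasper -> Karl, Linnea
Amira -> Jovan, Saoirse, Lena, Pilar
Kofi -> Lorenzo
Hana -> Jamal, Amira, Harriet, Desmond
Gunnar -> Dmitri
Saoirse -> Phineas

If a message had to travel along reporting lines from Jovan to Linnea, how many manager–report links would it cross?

Jovan is 2 levels below Hana, and Linnea is 3 levels below Hana (their lowest common manager). The shortest path runs up from Jovan to Hana and back down to Linnea: 2 + 3 = 5 links.

5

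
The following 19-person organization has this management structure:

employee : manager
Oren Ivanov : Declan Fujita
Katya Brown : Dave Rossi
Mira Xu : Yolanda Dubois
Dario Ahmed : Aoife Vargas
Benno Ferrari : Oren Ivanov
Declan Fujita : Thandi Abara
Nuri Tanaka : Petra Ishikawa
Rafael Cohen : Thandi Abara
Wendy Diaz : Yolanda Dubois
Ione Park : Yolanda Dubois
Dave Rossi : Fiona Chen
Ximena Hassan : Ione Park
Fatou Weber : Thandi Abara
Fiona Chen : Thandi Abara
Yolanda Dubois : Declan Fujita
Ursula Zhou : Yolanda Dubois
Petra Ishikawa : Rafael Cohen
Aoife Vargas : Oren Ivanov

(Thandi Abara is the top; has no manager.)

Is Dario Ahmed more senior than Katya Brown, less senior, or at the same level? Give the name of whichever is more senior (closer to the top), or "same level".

Katya Brown

Dario Ahmed is 4 levels below Thandi Abara; Katya Brown is 3. Katya Brown is higher.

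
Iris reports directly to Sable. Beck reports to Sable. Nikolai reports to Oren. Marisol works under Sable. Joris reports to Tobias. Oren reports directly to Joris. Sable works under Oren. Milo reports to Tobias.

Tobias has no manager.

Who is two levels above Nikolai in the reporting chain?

Joris

Nikolai reports to Oren, and Oren reports to Joris. So Nikolai's skip-level manager is Joris.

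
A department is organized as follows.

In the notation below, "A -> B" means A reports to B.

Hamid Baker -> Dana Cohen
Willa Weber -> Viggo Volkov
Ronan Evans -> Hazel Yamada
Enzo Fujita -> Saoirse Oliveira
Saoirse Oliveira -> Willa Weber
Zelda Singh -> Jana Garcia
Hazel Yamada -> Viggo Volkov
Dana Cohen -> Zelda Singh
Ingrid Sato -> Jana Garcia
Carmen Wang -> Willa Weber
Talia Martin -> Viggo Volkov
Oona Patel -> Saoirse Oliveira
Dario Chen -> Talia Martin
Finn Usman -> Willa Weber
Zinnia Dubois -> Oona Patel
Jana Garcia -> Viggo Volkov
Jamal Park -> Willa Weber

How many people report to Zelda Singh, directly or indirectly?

Zelda Singh directly manages Dana Cohen. Under Dana Cohen: Hamid Baker (1). That's 2 in total.

2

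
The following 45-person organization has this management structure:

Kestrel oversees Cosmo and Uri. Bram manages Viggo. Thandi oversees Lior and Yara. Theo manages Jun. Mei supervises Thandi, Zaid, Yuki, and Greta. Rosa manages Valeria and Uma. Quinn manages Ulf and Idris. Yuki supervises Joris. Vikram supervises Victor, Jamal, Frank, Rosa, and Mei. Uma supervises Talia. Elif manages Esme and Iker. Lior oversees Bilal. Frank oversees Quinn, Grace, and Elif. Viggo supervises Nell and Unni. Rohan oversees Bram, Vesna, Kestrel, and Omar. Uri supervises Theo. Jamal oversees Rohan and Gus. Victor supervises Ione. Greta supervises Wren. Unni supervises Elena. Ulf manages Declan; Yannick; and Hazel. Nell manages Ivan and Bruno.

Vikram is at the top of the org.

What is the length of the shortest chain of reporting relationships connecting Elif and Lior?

5

Elif is 2 levels below Vikram, and Lior is 3 levels below Vikram (their lowest common manager). The shortest path runs up from Elif to Vikram and back down to Lior: 2 + 3 = 5 links.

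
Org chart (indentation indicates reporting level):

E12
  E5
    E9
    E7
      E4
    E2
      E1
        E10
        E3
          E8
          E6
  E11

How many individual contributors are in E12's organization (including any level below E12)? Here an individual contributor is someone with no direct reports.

The people in E12's organization with no one reporting to them are E11, E6, E8, E10, E4, E9. That is 6.

6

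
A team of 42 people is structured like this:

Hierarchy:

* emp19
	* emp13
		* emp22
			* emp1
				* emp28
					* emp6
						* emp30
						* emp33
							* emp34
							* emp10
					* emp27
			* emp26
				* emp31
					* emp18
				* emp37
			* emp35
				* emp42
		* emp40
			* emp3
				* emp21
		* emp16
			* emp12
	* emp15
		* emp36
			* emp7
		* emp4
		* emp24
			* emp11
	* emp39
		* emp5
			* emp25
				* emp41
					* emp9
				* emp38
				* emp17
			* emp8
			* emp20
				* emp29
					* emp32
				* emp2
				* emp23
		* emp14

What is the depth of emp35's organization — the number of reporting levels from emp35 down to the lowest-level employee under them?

The longest chain under emp35 runs emp35 → emp42, which is 1 level below emp35.

1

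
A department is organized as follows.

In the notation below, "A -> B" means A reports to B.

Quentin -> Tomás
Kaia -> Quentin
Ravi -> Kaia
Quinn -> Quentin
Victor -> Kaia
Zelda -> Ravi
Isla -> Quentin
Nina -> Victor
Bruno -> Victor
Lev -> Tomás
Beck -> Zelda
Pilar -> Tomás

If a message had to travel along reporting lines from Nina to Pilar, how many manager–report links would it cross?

5

Nina is 4 levels below Tomás, and Pilar is 1 level below Tomás (their lowest common manager). The shortest path runs up from Nina to Tomás and back down to Pilar: 4 + 1 = 5 links.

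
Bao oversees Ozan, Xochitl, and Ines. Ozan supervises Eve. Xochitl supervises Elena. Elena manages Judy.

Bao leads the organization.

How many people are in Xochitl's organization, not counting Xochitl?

2

Xochitl directly manages Elena. Under Elena: Judy (1). That's 2 in total.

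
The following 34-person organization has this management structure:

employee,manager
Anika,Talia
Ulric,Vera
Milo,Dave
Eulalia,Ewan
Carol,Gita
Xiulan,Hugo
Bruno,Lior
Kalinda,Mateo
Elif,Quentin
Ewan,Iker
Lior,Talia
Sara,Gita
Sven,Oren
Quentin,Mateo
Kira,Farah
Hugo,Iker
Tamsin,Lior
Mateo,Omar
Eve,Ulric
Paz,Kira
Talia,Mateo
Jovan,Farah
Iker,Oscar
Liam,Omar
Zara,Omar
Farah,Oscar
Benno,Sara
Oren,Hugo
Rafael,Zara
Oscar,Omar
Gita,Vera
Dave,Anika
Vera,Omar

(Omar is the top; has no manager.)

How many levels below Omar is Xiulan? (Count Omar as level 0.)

4

Chain from Xiulan up to Omar: Xiulan → Hugo → Iker → Oscar → Omar. That is 4 steps up, so Xiulan is 4 levels below Omar.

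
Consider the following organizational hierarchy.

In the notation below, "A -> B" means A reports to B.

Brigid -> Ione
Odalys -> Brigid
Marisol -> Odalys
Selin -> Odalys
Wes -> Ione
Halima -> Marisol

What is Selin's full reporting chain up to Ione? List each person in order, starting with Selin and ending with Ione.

Selin reports to Odalys. Odalys reports to Brigid. Brigid reports to Ione. Ione is at the top.

Selin -> Odalys -> Brigid -> Ione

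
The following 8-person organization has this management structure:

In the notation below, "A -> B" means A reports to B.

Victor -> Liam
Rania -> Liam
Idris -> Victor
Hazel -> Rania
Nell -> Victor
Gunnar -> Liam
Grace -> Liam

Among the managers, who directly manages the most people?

Direct-report counts: Liam has 4; Rania has 1; Victor has 2. The largest is 4, held by Liam.

Liam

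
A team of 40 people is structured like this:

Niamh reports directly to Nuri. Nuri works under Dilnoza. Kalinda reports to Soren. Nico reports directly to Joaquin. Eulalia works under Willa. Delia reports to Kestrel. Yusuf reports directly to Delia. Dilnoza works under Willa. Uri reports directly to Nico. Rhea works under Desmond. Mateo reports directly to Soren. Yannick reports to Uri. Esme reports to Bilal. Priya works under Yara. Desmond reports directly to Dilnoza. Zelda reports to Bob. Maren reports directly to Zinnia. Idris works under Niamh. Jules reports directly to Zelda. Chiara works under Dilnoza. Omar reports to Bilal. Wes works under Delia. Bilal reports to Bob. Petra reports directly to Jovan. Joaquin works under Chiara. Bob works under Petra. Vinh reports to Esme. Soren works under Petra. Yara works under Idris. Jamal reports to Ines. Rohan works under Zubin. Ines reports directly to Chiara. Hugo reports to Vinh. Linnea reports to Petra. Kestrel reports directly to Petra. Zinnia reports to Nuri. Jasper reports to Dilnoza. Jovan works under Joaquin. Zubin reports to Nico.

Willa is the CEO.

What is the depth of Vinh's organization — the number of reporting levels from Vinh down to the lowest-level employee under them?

The longest chain under Vinh runs Vinh → Hugo, which is 1 level below Vinh.

1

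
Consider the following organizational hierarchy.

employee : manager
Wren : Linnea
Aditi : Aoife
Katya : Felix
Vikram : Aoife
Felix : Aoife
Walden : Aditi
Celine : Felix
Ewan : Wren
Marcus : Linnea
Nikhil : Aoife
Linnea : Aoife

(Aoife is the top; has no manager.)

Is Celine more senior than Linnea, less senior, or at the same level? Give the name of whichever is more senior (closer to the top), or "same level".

Celine is 2 levels below Aoife; Linnea is 1. Linnea is higher.

Linnea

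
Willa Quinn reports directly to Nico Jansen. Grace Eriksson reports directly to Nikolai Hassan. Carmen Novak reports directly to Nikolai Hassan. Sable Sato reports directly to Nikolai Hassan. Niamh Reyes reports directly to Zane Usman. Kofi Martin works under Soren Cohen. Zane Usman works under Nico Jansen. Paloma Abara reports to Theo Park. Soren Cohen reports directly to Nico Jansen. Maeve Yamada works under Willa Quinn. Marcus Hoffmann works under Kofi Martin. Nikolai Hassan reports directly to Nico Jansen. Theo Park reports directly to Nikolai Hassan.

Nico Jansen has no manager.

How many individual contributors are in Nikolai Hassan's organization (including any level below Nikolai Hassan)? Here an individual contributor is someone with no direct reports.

4

The people in Nikolai Hassan's organization with no one reporting to them are Sable Sato, Paloma Abara, Grace Eriksson, Carmen Novak. That is 4.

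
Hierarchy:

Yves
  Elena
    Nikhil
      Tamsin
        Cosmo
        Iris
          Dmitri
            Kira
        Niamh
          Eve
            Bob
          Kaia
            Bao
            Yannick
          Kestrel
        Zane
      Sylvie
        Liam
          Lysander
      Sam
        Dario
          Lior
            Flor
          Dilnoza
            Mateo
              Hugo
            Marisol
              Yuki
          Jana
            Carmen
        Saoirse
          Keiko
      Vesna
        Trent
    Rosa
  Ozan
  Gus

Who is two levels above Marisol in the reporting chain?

Dario

Marisol reports to Dilnoza, and Dilnoza reports to Dario. So Marisol's skip-level manager is Dario.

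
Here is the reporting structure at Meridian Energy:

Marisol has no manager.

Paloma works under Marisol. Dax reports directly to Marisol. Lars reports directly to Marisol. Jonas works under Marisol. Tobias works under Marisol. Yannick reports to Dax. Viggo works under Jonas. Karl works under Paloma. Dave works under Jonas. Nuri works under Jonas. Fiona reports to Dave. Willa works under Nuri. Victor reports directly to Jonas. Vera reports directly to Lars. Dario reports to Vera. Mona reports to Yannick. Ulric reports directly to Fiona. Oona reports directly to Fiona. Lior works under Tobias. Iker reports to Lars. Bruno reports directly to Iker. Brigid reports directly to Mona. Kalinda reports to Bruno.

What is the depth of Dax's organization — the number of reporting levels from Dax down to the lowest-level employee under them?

The longest chain under Dax runs Dax → Yannick → Mona → Brigid, which is 3 levels below Dax.

3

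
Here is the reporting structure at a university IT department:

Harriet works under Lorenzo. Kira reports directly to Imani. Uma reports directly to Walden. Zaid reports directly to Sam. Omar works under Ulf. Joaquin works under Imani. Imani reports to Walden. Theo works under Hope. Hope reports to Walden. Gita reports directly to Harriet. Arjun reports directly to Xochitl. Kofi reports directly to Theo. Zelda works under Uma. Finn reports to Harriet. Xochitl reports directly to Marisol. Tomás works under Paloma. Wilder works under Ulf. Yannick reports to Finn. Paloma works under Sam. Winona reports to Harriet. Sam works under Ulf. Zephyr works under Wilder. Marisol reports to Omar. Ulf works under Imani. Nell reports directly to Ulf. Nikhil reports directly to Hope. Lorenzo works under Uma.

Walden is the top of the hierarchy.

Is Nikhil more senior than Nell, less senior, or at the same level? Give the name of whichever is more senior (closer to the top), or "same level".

Nikhil is 2 levels below Walden; Nell is 3. Nikhil is higher.

Nikhil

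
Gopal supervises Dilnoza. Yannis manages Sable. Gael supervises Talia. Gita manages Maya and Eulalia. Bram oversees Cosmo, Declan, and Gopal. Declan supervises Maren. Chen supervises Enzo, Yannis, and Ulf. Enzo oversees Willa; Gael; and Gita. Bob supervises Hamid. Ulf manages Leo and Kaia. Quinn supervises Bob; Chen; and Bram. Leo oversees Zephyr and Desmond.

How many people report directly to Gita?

2

Gita directly manages Maya, Eulalia. That is 2 direct reports.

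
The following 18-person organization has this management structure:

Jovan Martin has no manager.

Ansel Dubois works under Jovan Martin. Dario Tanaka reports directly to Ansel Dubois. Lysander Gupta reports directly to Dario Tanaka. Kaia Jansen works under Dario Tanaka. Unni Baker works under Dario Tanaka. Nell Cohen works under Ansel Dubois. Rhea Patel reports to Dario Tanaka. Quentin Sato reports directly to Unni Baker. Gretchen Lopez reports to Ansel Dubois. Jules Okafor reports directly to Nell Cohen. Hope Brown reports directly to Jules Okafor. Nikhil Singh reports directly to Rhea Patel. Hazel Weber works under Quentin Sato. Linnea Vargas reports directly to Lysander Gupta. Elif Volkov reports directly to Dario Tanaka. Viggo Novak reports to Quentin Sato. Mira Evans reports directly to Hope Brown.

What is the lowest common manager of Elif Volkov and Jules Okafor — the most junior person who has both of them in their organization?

Ansel Dubois

Elif Volkov's chain of managers is Dario Tanaka, Ansel Dubois, Jovan Martin. Jules Okafor's chain of managers is Nell Cohen, Ansel Dubois, Jovan Martin. The first manager that appears in both chains is Ansel Dubois.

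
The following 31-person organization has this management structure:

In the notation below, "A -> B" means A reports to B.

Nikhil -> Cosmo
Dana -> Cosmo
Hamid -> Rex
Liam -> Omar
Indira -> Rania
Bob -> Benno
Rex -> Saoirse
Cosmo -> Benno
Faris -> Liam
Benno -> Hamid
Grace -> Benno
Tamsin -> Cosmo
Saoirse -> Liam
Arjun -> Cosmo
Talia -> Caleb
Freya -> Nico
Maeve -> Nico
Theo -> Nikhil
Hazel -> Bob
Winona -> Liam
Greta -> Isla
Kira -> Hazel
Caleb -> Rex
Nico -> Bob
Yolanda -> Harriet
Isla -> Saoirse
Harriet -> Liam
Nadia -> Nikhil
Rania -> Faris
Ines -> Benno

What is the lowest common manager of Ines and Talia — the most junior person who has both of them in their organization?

Ines's chain of managers is Benno, Hamid, Rex, Saoirse, Liam, Omar. Talia's chain of managers is Caleb, Rex, Saoirse, Liam, Omar. The first manager that appears in both chains is Rex.

Rex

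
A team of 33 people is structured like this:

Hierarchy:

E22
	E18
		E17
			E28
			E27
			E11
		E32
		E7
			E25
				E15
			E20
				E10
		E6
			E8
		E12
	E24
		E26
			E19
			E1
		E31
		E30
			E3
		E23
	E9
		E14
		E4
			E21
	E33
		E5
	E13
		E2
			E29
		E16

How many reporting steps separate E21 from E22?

3

Chain from E21 up to E22: E21 → E4 → E9 → E22. That is 3 steps up, so E21 is 3 levels below E22.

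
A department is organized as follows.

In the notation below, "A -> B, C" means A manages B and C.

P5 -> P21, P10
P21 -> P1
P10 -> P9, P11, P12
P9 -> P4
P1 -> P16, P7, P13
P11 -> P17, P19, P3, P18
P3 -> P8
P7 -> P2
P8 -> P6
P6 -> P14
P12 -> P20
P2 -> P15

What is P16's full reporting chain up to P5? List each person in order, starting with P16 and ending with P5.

P16 -> P1 -> P21 -> P5

P16 reports to P1. P1 reports to P21. P21 reports to P5. P5 is at the top.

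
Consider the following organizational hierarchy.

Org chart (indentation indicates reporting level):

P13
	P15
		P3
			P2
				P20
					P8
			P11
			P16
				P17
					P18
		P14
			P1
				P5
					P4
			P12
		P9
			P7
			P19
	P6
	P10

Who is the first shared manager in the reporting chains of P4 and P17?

P15

P4's chain of managers is P5, P1, P14, P15, P13. P17's chain of managers is P16, P3, P15, P13. The first manager that appears in both chains is P15.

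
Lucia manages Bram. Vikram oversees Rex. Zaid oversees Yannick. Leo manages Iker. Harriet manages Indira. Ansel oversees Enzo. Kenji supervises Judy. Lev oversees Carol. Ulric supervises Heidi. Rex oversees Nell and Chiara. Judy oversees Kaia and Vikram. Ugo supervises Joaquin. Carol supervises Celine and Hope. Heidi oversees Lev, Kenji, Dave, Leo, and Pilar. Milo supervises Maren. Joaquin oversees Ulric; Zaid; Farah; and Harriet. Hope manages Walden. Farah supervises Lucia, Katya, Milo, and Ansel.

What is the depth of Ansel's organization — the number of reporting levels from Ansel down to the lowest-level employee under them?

The longest chain under Ansel runs Ansel → Enzo, which is 1 level below Ansel.

1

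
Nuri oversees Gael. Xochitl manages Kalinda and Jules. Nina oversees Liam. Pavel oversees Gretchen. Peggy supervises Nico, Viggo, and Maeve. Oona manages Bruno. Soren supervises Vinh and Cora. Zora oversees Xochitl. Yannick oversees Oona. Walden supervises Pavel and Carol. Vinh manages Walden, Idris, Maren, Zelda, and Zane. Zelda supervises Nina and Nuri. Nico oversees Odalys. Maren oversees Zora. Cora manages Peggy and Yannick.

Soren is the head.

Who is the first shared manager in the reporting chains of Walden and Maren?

Walden's chain of managers is Vinh, Soren. Maren's chain of managers is Vinh, Soren. The first manager that appears in both chains is Vinh.

Vinh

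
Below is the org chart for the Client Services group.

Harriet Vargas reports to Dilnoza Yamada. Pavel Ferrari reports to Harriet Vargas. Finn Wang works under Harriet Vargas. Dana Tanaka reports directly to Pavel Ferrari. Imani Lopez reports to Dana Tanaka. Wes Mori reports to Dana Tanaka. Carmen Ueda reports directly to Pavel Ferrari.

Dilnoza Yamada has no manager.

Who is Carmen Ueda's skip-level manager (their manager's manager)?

Carmen Ueda reports to Pavel Ferrari, and Pavel Ferrari reports to Harriet Vargas. So Carmen Ueda's skip-level manager is Harriet Vargas.

Harriet Vargas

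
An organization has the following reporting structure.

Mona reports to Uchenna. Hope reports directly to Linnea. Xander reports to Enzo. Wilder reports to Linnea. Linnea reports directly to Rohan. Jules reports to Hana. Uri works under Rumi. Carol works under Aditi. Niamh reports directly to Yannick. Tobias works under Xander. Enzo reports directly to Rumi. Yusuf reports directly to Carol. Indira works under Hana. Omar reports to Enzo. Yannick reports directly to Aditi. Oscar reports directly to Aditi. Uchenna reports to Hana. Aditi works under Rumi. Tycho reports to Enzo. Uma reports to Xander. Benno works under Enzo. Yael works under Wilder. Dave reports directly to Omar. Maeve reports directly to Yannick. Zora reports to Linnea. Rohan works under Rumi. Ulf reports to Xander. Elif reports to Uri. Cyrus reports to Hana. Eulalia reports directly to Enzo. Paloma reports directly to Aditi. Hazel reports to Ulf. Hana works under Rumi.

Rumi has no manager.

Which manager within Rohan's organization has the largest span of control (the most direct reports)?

Linnea

Direct-report counts within Rohan's organization: Rohan has 1; Linnea has 3; Wilder has 1. The largest is 3, held by Linnea.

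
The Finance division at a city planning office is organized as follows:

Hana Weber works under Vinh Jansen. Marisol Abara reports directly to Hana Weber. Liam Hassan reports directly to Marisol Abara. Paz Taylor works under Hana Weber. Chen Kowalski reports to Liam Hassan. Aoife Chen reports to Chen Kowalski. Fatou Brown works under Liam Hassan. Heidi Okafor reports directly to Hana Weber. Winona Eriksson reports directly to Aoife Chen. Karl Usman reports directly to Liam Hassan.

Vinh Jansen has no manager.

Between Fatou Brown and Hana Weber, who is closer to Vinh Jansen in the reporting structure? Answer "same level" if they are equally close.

Fatou Brown is 4 levels below Vinh Jansen; Hana Weber is 1. Hana Weber is higher.

Hana Weber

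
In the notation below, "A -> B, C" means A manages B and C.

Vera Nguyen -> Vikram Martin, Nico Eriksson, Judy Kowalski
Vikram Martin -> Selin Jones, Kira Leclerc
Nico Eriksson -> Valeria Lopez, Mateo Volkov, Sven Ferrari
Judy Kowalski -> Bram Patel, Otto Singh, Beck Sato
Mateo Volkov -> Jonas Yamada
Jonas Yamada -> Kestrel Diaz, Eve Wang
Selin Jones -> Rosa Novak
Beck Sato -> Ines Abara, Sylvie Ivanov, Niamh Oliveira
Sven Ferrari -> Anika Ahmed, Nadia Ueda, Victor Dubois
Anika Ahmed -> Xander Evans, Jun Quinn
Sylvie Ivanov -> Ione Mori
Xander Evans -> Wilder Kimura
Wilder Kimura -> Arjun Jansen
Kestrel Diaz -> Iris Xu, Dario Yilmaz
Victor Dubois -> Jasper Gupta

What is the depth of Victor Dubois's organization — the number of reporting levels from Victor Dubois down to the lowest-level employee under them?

The longest chain under Victor Dubois runs Victor Dubois → Jasper Gupta, which is 1 level below Victor Dubois.

1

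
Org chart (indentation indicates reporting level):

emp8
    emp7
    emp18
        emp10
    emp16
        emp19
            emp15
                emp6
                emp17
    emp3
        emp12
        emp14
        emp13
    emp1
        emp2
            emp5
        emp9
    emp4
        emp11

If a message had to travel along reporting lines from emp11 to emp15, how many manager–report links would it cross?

5

emp11 is 2 levels below emp8, and emp15 is 3 levels below emp8 (their lowest common manager). The shortest path runs up from emp11 to emp8 and back down to emp15: 2 + 3 = 5 links.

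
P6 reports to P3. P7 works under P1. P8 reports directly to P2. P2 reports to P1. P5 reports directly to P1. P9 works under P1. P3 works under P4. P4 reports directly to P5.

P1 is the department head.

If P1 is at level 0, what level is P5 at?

1

Chain from P5 up to P1: P5 → P1. That is 1 step up, so P5 is 1 level below P1.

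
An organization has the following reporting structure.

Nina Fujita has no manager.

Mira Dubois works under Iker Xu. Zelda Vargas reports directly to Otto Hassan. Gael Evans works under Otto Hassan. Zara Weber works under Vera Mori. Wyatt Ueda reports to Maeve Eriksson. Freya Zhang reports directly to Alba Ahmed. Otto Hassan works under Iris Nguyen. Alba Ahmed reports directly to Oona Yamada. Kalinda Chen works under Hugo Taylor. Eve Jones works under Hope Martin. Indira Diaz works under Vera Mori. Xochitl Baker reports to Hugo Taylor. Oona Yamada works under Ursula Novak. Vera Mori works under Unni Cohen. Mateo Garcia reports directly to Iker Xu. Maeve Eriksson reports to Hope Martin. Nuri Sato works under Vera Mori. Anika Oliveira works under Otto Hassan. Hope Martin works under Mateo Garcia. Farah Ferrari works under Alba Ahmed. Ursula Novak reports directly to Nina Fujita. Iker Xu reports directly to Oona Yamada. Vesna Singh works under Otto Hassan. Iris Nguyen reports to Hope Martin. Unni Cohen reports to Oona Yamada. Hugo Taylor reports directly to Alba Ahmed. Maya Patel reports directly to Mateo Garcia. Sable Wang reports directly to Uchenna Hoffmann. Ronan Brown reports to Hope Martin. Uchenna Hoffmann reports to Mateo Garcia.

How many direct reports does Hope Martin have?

4

Hope Martin directly manages Maeve Eriksson, Iris Nguyen, Eve Jones, Ronan Brown. That is 4 direct reports.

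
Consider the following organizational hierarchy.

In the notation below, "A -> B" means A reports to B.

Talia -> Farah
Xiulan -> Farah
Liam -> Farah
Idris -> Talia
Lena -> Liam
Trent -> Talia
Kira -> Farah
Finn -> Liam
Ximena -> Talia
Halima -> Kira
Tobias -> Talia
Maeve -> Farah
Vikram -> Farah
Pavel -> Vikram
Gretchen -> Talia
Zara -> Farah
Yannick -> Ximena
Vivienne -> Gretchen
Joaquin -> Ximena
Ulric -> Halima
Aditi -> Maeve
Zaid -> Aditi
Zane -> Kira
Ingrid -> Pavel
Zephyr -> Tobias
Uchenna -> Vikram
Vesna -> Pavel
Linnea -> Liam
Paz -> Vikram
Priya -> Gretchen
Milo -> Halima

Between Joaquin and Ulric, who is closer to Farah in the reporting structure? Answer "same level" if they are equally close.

Both Joaquin and Ulric are 3 levels below Farah.

same level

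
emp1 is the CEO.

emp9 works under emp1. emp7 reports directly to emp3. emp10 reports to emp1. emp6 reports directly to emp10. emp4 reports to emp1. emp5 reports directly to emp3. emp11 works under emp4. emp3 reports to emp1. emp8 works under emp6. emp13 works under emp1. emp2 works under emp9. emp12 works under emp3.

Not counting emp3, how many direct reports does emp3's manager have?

emp3 reports to emp1. emp1's other direct reports are emp10, emp4, emp9, emp13 — 4 peers.

4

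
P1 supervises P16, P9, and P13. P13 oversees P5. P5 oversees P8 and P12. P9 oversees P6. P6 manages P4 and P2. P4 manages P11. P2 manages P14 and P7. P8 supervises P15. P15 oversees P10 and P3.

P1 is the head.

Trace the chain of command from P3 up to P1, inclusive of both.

P3 reports to P15. P15 reports to P8. P8 reports to P5. P5 reports to P13. P13 reports to P1. P1 is at the top.

P3 -> P15 -> P8 -> P5 -> P13 -> P1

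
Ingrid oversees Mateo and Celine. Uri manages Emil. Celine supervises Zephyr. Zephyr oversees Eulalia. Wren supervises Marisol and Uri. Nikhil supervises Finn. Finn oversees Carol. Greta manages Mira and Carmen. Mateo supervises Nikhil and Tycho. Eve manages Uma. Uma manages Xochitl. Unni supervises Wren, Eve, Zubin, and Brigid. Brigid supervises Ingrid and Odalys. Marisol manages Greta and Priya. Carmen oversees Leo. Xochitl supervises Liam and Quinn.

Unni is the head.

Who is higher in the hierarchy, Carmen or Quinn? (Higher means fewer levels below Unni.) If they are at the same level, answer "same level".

same level

Both Carmen and Quinn are 4 levels below Unni.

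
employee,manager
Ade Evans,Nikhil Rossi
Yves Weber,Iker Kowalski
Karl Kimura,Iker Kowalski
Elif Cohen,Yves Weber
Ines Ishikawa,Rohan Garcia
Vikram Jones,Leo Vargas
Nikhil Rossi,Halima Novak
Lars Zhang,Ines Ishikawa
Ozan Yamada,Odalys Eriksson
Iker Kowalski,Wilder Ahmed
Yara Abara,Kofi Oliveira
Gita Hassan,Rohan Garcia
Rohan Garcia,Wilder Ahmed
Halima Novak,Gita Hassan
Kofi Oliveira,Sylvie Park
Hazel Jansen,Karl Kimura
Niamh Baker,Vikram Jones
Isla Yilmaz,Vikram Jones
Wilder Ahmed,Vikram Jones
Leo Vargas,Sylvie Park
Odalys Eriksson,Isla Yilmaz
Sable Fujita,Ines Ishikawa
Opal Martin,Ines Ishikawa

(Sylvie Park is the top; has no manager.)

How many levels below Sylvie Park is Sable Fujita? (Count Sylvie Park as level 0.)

6

Chain from Sable Fujita up to Sylvie Park: Sable Fujita → Ines Ishikawa → Rohan Garcia → Wilder Ahmed → Vikram Jones → Leo Vargas → Sylvie Park. That is 6 steps up, so Sable Fujita is 6 levels below Sylvie Park.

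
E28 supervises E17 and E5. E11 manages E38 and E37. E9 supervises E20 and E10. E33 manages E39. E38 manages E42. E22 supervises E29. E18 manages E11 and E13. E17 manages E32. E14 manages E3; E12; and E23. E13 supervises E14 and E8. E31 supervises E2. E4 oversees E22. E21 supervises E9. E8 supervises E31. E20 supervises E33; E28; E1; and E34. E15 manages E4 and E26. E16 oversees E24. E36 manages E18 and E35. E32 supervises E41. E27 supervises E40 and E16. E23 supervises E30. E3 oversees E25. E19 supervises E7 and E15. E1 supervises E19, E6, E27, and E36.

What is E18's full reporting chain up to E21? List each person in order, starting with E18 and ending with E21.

E18 reports to E36. E36 reports to E1. E1 reports to E20. E20 reports to E9. E9 reports to E21. E21 is at the top.

E18 -> E36 -> E1 -> E20 -> E9 -> E21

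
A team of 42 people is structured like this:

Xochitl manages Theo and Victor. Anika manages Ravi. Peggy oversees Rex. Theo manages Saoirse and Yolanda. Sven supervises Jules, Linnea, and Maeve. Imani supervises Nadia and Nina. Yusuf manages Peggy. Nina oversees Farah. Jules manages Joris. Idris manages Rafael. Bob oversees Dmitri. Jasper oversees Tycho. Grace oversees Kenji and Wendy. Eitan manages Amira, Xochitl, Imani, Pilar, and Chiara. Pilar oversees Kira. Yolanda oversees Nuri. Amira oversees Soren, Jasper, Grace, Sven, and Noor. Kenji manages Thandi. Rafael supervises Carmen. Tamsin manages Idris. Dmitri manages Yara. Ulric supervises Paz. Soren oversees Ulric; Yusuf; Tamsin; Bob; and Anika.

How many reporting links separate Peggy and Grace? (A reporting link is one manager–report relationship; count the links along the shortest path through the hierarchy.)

Peggy is 3 levels below Amira, and Grace is 1 level below Amira (their lowest common manager). The shortest path runs up from Peggy to Amira and back down to Grace: 3 + 1 = 4 links.

4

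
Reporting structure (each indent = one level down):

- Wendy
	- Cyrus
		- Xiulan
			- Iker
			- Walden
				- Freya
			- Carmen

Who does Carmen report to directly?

Xiulan

Carmen reports directly to Xiulan.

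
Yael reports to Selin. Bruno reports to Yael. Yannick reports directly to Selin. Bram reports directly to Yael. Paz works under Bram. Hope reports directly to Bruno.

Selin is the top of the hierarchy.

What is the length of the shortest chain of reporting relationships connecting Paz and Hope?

Paz is 2 levels below Yael, and Hope is 2 levels below Yael (their lowest common manager). The shortest path runs up from Paz to Yael and back down to Hope: 2 + 2 = 4 links.

4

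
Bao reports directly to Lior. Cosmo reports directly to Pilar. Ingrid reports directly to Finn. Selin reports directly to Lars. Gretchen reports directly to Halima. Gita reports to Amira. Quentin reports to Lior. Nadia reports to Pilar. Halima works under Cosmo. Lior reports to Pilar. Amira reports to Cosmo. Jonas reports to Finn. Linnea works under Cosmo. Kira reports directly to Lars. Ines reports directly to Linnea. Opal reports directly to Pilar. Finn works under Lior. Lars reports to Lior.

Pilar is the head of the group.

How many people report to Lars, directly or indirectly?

2

Lars directly manages Kira, Selin. Kira has no reports. Selin has no reports. So Lars's organization is 2 direct reports plus everyone under them: 1 + 1 = 2.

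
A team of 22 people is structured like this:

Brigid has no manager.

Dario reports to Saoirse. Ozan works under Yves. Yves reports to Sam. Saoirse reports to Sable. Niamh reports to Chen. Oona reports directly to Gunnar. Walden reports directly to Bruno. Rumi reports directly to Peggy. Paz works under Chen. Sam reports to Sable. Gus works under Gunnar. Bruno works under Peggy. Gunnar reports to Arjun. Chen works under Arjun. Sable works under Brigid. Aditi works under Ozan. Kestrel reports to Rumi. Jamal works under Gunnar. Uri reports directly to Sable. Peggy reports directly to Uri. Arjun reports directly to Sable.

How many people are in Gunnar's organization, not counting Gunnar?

3

Gunnar directly manages Oona, Gus, Jamal. Oona has no reports. Gus has no reports. Jamal has no reports. So Gunnar's organization is 3 direct reports plus everyone under them: 1 + 1 + 1 = 3.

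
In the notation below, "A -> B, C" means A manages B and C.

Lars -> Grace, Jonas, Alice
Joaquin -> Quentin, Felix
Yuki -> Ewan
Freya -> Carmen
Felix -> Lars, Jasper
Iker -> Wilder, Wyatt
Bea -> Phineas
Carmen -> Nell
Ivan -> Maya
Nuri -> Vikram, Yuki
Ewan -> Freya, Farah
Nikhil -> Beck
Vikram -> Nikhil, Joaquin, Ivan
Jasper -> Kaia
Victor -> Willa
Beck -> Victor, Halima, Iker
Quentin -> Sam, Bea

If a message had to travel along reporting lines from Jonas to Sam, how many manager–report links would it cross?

Jonas is 3 levels below Joaquin, and Sam is 2 levels below Joaquin (their lowest common manager). The shortest path runs up from Jonas to Joaquin and back down to Sam: 3 + 2 = 5 links.

5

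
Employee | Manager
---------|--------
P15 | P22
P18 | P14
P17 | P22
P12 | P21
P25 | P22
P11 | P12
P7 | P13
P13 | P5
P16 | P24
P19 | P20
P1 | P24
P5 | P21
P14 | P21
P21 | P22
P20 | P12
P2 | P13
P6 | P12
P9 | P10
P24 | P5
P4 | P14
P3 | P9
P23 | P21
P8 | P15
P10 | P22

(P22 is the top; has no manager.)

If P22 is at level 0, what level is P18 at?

3

Chain from P18 up to P22: P18 → P14 → P21 → P22. That is 3 steps up, so P18 is 3 levels below P22.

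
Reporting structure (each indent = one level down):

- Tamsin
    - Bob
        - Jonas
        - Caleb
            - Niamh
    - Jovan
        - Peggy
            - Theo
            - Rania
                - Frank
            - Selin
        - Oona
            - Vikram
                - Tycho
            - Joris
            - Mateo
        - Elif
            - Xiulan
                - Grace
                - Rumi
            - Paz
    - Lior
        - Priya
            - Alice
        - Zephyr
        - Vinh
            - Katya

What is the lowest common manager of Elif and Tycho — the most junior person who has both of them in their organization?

Elif's chain of managers is Jovan, Tamsin. Tycho's chain of managers is Vikram, Oona, Jovan, Tamsin. The first manager that appears in both chains is Jovan.

Jovan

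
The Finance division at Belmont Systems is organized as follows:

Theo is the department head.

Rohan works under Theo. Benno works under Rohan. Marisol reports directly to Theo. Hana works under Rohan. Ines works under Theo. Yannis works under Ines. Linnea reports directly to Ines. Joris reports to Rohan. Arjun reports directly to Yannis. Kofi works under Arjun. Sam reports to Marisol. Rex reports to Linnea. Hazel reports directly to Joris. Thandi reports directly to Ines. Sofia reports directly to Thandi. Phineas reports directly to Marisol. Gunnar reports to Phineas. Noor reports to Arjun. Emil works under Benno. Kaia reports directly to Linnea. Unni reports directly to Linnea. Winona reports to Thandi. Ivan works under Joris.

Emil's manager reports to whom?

Rohan

Emil reports to Benno, and Benno reports to Rohan. So Emil's skip-level manager is Rohan.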